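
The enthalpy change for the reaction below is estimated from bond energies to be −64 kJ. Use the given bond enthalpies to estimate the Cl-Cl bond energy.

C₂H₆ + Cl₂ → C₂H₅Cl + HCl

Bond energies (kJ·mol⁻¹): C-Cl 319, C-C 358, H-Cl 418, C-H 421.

D(Cl-Cl) ≈ 252 kJ/mol

Let D be the Cl-Cl bond energy.
Σ(broken) = 1×358 + 6×421 + 1×D = 2884 + D
Σ(formed) = 1×358 + 1×319 + 5×421 + 1×418 = 3200
ΔH = Σ(broken) − Σ(formed) = (2884 + D) − (3200) = −316 + D
Setting this equal to −64 kJ gives D = 252 kJ/mol.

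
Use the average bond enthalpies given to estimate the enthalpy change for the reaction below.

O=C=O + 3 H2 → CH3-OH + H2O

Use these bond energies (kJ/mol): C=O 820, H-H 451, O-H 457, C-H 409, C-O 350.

Bonds broken (reactants):
  C=O: 2 × 820 = 1640
  H-H: 3 × 451 = 1353
  Σ(broken) = 2993 kJ
Bonds formed (products):
  C-H: 3 × 409 = 1227
  C-O: 1 × 350 = 350
  O-H: 3 × 457 = 1371
  Σ(formed) = 2948 kJ
ΔH = Σ(broken) − Σ(formed) = 2993 − 2948 = +45 kJ

ΔH ≈ +45 kJ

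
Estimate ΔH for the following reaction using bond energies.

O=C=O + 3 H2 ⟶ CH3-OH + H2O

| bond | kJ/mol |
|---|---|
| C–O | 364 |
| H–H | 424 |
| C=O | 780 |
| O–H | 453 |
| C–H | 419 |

Bonds broken (reactants):
  C=O: 2 × 780 = 1560
  H–H: 3 × 424 = 1272
  Σ(broken) = 2832 kJ
Bonds formed (products):
  C–H: 3 × 419 = 1257
  C–O: 1 × 364 = 364
  O–H: 3 × 453 = 1359
  Σ(formed) = 2980 kJ
ΔH = Σ(broken) − Σ(formed) = 2832 − 2980 = −148 kJ

ΔH ≈ −148 kJ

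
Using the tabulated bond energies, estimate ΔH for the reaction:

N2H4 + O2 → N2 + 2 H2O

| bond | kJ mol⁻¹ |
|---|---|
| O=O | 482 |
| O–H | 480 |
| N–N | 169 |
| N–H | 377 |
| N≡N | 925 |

ΔH ≈ −686 kJ

Bonds broken (reactants):
  N–H: 4 × 377 = 1508
  N–N: 1 × 169 = 169
  O=O: 1 × 482 = 482
  Σ(broken) = 2159 kJ
Bonds formed (products):
  N≡N: 1 × 925 = 925
  O–H: 4 × 480 = 1920
  Σ(formed) = 2845 kJ
ΔH = Σ(broken) − Σ(formed) = 2159 − 2845 = −686 kJ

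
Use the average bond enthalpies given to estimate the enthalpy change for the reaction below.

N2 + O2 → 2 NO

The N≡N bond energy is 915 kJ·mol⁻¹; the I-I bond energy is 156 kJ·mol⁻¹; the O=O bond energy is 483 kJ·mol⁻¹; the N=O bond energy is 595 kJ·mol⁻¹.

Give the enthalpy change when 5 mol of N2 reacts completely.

Bonds broken (reactants):
  N≡N: 1 × 915 = 915
  O=O: 1 × 483 = 483
  Σ(broken) = 1398 kJ
Bonds formed (products):
  N=O: 2 × 595 = 1190
  Σ(formed) = 1190 kJ
ΔH = Σ(broken) − Σ(formed) = 1398 − 1190 = +208 kJ
For 5× the reaction as written: 5 × (+208) = +1040 kJ

ΔH = +1040 kJ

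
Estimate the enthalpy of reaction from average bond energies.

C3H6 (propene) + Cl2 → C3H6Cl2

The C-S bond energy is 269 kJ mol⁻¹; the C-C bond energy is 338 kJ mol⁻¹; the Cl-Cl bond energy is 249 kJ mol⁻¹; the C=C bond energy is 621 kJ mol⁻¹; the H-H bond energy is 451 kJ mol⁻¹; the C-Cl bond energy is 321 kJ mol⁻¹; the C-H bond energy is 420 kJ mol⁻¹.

ΔH ≈ −110 kJ

Bonds broken (reactants):
  C-C: 1 × 338 = 338
  C-H: 6 × 420 = 2520
  C=C: 1 × 621 = 621
  Cl-Cl: 1 × 249 = 249
  Σ(broken) = 3728 kJ
Bonds formed (products):
  C-C: 2 × 338 = 676
  C-Cl: 2 × 321 = 642
  C-H: 6 × 420 = 2520
  Σ(formed) = 3838 kJ
ΔH = Σ(broken) − Σ(formed) = 3728 − 3838 = −110 kJ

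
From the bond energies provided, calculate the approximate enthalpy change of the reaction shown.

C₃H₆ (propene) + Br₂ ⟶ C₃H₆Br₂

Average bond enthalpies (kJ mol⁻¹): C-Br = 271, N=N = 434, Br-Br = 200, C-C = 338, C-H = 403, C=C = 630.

ΔH ≈ −50 kJ

Bonds broken (reactants):
  Br-Br: 1 × 200 = 200
  C-C: 1 × 338 = 338
  C-H: 6 × 403 = 2418
  C=C: 1 × 630 = 630
  Σ(broken) = 3586 kJ
Bonds formed (products):
  C-Br: 2 × 271 = 542
  C-C: 2 × 338 = 676
  C-H: 6 × 403 = 2418
  Σ(formed) = 3636 kJ
ΔH = Σ(broken) − Σ(formed) = 3586 − 3636 = −50 kJ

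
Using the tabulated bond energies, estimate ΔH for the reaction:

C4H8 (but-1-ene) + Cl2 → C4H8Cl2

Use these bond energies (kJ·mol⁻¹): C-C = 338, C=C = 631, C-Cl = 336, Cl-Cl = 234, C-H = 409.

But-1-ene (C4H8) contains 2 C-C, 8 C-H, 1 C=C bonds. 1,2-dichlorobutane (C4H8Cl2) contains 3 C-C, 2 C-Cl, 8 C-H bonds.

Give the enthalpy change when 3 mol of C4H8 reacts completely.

ΔH = −435 kJ

Bonds broken (reactants):
  C-C: 2 × 338 = 676
  C-H: 8 × 409 = 3272
  C=C: 1 × 631 = 631
  Cl-Cl: 1 × 234 = 234
  Σ(broken) = 4813 kJ
Bonds formed (products):
  C-C: 3 × 338 = 1014
  C-Cl: 2 × 336 = 672
  C-H: 8 × 409 = 3272
  Σ(formed) = 4958 kJ
ΔH = Σ(broken) − Σ(formed) = 4813 − 4958 = −145 kJ
For 3× the reaction as written: 3 × (−145) = −435 kJ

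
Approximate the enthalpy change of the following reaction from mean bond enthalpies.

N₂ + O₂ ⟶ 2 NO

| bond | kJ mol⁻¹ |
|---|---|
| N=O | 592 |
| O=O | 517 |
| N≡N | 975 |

ΔH ≈ +308 kJ

Bonds broken (reactants):
  N≡N: 1 × 975 = 975
  O=O: 1 × 517 = 517
  Σ(broken) = 1492 kJ
Bonds formed (products):
  N=O: 2 × 592 = 1184
  Σ(formed) = 1184 kJ
ΔH = Σ(broken) − Σ(formed) = 1492 − 1184 = +308 kJ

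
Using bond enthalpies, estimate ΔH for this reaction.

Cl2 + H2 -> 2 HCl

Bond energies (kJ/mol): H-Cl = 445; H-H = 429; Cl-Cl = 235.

Bonds broken (reactants):
  Cl-Cl: 1 × 235 = 235
  H-H: 1 × 429 = 429
  Σ(broken) = 664 kJ
Bonds formed (products):
  H-Cl: 2 × 445 = 890
  Σ(formed) = 890 kJ
ΔH = Σ(broken) − Σ(formed) = 664 − 890 = −226 kJ

ΔH ≈ −226 kJ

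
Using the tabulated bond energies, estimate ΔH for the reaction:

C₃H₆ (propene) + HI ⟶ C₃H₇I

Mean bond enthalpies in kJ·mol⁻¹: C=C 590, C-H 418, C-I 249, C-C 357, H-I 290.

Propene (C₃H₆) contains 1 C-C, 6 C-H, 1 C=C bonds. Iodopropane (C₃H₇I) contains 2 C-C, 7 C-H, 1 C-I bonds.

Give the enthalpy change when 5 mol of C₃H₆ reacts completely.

ΔH = −720 kJ

Bonds broken (reactants):
  C-C: 1 × 357 = 357
  C-H: 6 × 418 = 2508
  C=C: 1 × 590 = 590
  H-I: 1 × 290 = 290
  Σ(broken) = 3745 kJ
Bonds formed (products):
  C-C: 2 × 357 = 714
  C-H: 7 × 418 = 2926
  C-I: 1 × 249 = 249
  Σ(formed) = 3889 kJ
ΔH = Σ(broken) − Σ(formed) = 3745 − 3889 = −144 kJ
For 5× the reaction as written: 5 × (−144) = −720 kJ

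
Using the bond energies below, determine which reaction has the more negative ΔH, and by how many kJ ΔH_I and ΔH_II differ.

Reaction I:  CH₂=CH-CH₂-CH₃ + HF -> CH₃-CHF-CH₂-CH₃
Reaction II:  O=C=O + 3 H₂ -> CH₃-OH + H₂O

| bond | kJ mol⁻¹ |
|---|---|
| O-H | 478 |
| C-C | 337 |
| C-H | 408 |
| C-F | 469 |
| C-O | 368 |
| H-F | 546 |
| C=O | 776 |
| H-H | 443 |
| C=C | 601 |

Reaction II, by 78 kJ

Reaction I:
  Bonds broken (reactants):
    C-C: 2 × 337 = 674
    C-H: 8 × 408 = 3264
    C=C: 1 × 601 = 601
    H-F: 1 × 546 = 546
    Σ(broken) = 5085 kJ
  Bonds formed (products):
    C-C: 3 × 337 = 1011
    C-F: 1 × 469 = 469
    C-H: 9 × 408 = 3672
    Σ(formed) = 5152 kJ
  ΔH_I = 5085 − 5152 = −67 kJ
Reaction II:
  Bonds broken (reactants):
    C=O: 2 × 776 = 1552
    H-H: 3 × 443 = 1329
    Σ(broken) = 2881 kJ
  Bonds formed (products):
    C-H: 3 × 408 = 1224
    C-O: 1 × 368 = 368
    O-H: 3 × 478 = 1434
    Σ(formed) = 3026 kJ
  ΔH_II = 2881 − 3026 = −145 kJ
ΔH_I − ΔH_II = +78 kJ, so reaction II has the more negative ΔH; |ΔH_I − ΔH_II| = 78 kJ.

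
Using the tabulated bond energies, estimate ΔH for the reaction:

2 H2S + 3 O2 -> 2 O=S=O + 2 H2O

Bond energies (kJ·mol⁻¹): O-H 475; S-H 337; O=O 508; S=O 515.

Bonds broken (reactants):
  O=O: 3 × 508 = 1524
  S-H: 4 × 337 = 1348
  Σ(broken) = 2872 kJ
Bonds formed (products):
  O-H: 4 × 475 = 1900
  S=O: 4 × 515 = 2060
  Σ(formed) = 3960 kJ
ΔH = Σ(broken) − Σ(formed) = 2872 − 3960 = −1088 kJ

ΔH ≈ −1088 kJ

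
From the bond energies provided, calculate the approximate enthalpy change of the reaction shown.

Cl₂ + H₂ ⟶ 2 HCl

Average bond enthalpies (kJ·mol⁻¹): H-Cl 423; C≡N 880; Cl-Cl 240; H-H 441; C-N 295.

Bonds broken (reactants):
  Cl-Cl: 1 × 240 = 240
  H-H: 1 × 441 = 441
  Σ(broken) = 681 kJ
Bonds formed (products):
  H-Cl: 2 × 423 = 846
  Σ(formed) = 846 kJ
ΔH = Σ(broken) − Σ(formed) = 681 − 846 = −165 kJ

ΔH ≈ −165 kJ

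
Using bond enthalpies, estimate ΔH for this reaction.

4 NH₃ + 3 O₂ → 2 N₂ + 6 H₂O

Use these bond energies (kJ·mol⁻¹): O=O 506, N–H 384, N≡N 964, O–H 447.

Bonds broken (reactants):
  N–H: 12 × 384 = 4608
  O=O: 3 × 506 = 1518
  Σ(broken) = 6126 kJ
Bonds formed (products):
  N≡N: 2 × 964 = 1928
  O–H: 12 × 447 = 5364
  Σ(formed) = 7292 kJ
ΔH = Σ(broken) − Σ(formed) = 6126 − 7292 = −1166 kJ

ΔH ≈ −1166 kJ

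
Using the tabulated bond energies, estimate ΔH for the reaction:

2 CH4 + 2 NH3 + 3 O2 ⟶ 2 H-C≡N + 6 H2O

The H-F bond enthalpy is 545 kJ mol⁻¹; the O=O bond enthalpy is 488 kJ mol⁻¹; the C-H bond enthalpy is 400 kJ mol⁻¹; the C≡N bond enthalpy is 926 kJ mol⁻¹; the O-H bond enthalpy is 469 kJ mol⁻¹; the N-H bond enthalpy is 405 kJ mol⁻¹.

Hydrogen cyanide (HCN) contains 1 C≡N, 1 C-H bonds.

ΔH ≈ −1186 kJ

Bonds broken (reactants):
  C-H: 8 × 400 = 3200
  N-H: 6 × 405 = 2430
  O=O: 3 × 488 = 1464
  Σ(broken) = 7094 kJ
Bonds formed (products):
  C≡N: 2 × 926 = 1852
  C-H: 2 × 400 = 800
  O-H: 12 × 469 = 5628
  Σ(formed) = 8280 kJ
ΔH = Σ(broken) − Σ(formed) = 7094 − 8280 = −1186 kJ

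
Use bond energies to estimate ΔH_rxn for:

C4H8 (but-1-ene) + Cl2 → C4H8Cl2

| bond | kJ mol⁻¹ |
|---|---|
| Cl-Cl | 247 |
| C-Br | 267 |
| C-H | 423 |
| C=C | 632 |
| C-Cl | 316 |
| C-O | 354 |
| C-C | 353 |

ΔH ≈ −106 kJ

Bonds broken (reactants):
  C-C: 2 × 353 = 706
  C-H: 8 × 423 = 3384
  C=C: 1 × 632 = 632
  Cl-Cl: 1 × 247 = 247
  Σ(broken) = 4969 kJ
Bonds formed (products):
  C-C: 3 × 353 = 1059
  C-Cl: 2 × 316 = 632
  C-H: 8 × 423 = 3384
  Σ(formed) = 5075 kJ
ΔH = Σ(broken) − Σ(formed) = 4969 − 5075 = −106 kJ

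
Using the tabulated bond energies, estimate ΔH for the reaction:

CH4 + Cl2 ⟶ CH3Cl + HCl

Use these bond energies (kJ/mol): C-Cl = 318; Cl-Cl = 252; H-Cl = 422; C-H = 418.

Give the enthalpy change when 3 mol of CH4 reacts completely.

Bonds broken (reactants):
  C-H: 4 × 418 = 1672
  Cl-Cl: 1 × 252 = 252
  Σ(broken) = 1924 kJ
Bonds formed (products):
  C-Cl: 1 × 318 = 318
  C-H: 3 × 418 = 1254
  H-Cl: 1 × 422 = 422
  Σ(formed) = 1994 kJ
ΔH = Σ(broken) − Σ(formed) = 1924 − 1994 = −70 kJ
For 3× the reaction as written: 3 × (−70) = −210 kJ

ΔH = −210 kJ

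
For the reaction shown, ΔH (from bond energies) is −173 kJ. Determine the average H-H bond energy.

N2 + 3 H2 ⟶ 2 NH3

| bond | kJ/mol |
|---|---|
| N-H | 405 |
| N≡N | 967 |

D(H-H) ≈ 430 kJ/mol

Let D be the H-H bond energy.
Σ(broken) = 3×D + 1×967 = 967 + 3D
Σ(formed) = 6×405 = 2430
ΔH = Σ(broken) − Σ(formed) = (967 + 3D) − (2430) = −1463 + 3D
Setting this equal to −173 kJ gives 3D = 1290, so D = 430 kJ/mol.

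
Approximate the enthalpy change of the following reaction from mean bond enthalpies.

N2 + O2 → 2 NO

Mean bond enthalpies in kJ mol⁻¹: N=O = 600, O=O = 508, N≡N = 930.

ΔH ≈ +238 kJ

Bonds broken (reactants):
  N≡N: 1 × 930 = 930
  O=O: 1 × 508 = 508
  Σ(broken) = 1438 kJ
Bonds formed (products):
  N=O: 2 × 600 = 1200
  Σ(formed) = 1200 kJ
ΔH = Σ(broken) − Σ(formed) = 1438 − 1200 = +238 kJ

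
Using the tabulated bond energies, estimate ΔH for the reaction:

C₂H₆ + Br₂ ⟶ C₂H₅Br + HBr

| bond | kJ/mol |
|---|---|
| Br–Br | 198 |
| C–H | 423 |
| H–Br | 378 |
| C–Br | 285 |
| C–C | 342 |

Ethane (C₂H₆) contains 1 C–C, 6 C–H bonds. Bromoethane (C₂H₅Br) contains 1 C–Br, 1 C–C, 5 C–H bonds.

ΔH ≈ −42 kJ

Bonds broken (reactants):
  Br–Br: 1 × 198 = 198
  C–C: 1 × 342 = 342
  C–H: 6 × 423 = 2538
  Σ(broken) = 3078 kJ
Bonds formed (products):
  C–Br: 1 × 285 = 285
  C–C: 1 × 342 = 342
  C–H: 5 × 423 = 2115
  H–Br: 1 × 378 = 378
  Σ(formed) = 3120 kJ
ΔH = Σ(broken) − Σ(formed) = 3078 − 3120 = −42 kJ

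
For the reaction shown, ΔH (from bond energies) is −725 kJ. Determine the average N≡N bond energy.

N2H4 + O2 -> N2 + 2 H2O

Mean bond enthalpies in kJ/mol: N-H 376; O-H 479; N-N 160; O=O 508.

D(N≡N) ≈ 981 kJ/mol

Let D be the N≡N bond energy.
Σ(broken) = 4×376 + 1×160 + 1×508 = 2172
Σ(formed) = 1×D + 4×479 = 1916 + D
ΔH = Σ(broken) − Σ(formed) = (2172) − (1916 + D) = +256 − D
Setting this equal to −725 kJ gives D = 981 kJ/mol.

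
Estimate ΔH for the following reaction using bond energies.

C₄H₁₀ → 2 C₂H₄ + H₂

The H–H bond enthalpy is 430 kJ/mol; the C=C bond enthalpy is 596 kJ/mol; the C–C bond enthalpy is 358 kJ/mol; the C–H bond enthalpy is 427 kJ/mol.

ΔH ≈ +306 kJ

Bonds broken (reactants):
  C–C: 3 × 358 = 1074
  C–H: 10 × 427 = 4270
  Σ(broken) = 5344 kJ
Bonds formed (products):
  C–H: 8 × 427 = 3416
  C=C: 2 × 596 = 1192
  H–H: 1 × 430 = 430
  Σ(formed) = 5038 kJ
ΔH = Σ(broken) − Σ(formed) = 5344 − 5038 = +306 kJ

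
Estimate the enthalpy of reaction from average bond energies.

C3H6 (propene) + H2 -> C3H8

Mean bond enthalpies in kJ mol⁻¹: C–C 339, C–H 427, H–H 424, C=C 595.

Bonds broken (reactants):
  C–C: 1 × 339 = 339
  C–H: 6 × 427 = 2562
  C=C: 1 × 595 = 595
  H–H: 1 × 424 = 424
  Σ(broken) = 3920 kJ
Bonds formed (products):
  C–C: 2 × 339 = 678
  C–H: 8 × 427 = 3416
  Σ(formed) = 4094 kJ
ΔH = Σ(broken) − Σ(formed) = 3920 − 4094 = −174 kJ

ΔH ≈ −174 kJ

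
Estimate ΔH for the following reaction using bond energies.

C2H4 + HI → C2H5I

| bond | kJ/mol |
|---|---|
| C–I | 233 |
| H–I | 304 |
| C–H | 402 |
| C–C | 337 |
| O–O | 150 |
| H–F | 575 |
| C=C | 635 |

Bonds broken (reactants):
  C–H: 4 × 402 = 1608
  C=C: 1 × 635 = 635
  H–I: 1 × 304 = 304
  Σ(broken) = 2547 kJ
Bonds formed (products):
  C–C: 1 × 337 = 337
  C–H: 5 × 402 = 2010
  C–I: 1 × 233 = 233
  Σ(formed) = 2580 kJ
ΔH = Σ(broken) − Σ(formed) = 2547 − 2580 = −33 kJ

ΔH ≈ −33 kJ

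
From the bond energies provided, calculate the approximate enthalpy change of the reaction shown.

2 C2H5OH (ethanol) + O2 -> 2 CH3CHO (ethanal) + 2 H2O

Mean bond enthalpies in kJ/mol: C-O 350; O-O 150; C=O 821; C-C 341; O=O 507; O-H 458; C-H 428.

Bonds broken (reactants):
  C-C: 2 × 341 = 682
  C-H: 10 × 428 = 4280
  C-O: 2 × 350 = 700
  O-H: 2 × 458 = 916
  O=O: 1 × 507 = 507
  Σ(broken) = 7085 kJ
Bonds formed (products):
  C-C: 2 × 341 = 682
  C-H: 8 × 428 = 3424
  C=O: 2 × 821 = 1642
  O-H: 4 × 458 = 1832
  Σ(formed) = 7580 kJ
ΔH = Σ(broken) − Σ(formed) = 7085 − 7580 = −495 kJ

ΔH ≈ −495 kJ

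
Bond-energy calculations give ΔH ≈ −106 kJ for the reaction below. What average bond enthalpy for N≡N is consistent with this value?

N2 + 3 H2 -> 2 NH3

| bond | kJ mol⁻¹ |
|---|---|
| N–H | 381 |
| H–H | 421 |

Let D be the N≡N bond energy.
Σ(broken) = 3×421 + 1×D = 1263 + D
Σ(formed) = 6×381 = 2286
ΔH = Σ(broken) − Σ(formed) = (1263 + D) − (2286) = −1023 + D
Setting this equal to −106 kJ gives D = 917 kJ/mol.

D(N≡N) ≈ 917 kJ/mol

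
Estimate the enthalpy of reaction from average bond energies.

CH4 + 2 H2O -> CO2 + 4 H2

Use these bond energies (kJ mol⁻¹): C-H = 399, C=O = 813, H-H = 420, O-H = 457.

Bonds broken (reactants):
  C-H: 4 × 399 = 1596
  O-H: 4 × 457 = 1828
  Σ(broken) = 3424 kJ
Bonds formed (products):
  C=O: 2 × 813 = 1626
  H-H: 4 × 420 = 1680
  Σ(formed) = 3306 kJ
ΔH = Σ(broken) − Σ(formed) = 3424 − 3306 = +118 kJ

ΔH ≈ +118 kJ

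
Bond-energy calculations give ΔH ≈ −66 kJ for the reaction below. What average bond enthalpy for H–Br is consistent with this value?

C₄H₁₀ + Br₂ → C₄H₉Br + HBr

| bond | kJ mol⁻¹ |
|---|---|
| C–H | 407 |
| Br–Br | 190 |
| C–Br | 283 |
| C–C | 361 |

Let D be the H–Br bond energy.
Σ(broken) = 1×190 + 3×361 + 10×407 = 5343
Σ(formed) = 1×283 + 3×361 + 9×407 + 1×D = 5029 + D
ΔH = Σ(broken) − Σ(formed) = (5343) − (5029 + D) = +314 − D
Setting this equal to −66 kJ gives D = 380 kJ/mol.

D(H–Br) ≈ 380 kJ/mol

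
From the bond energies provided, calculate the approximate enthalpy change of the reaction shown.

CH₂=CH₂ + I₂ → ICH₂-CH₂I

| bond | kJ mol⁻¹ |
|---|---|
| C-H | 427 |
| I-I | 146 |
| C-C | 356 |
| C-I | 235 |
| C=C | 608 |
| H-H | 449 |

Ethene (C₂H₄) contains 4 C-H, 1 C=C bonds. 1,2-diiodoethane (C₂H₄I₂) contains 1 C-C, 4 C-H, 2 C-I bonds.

ΔH ≈ −72 kJ

Bonds broken (reactants):
  C-H: 4 × 427 = 1708
  C=C: 1 × 608 = 608
  I-I: 1 × 146 = 146
  Σ(broken) = 2462 kJ
Bonds formed (products):
  C-C: 1 × 356 = 356
  C-H: 4 × 427 = 1708
  C-I: 2 × 235 = 470
  Σ(formed) = 2534 kJ
ΔH = Σ(broken) − Σ(formed) = 2462 − 2534 = −72 kJ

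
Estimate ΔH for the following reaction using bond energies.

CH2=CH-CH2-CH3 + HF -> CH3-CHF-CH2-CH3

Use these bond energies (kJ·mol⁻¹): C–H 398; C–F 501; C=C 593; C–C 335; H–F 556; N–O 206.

ΔH ≈ −85 kJ

Bonds broken (reactants):
  C–C: 2 × 335 = 670
  C–H: 8 × 398 = 3184
  C=C: 1 × 593 = 593
  H–F: 1 × 556 = 556
  Σ(broken) = 5003 kJ
Bonds formed (products):
  C–C: 3 × 335 = 1005
  C–F: 1 × 501 = 501
  C–H: 9 × 398 = 3582
  Σ(formed) = 5088 kJ
ΔH = Σ(broken) − Σ(formed) = 5003 − 5088 = −85 kJ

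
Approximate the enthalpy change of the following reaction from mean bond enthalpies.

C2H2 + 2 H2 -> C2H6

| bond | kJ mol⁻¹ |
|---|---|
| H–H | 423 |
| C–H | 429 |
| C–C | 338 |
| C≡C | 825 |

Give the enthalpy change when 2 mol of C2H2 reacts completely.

ΔH = −766 kJ

Bonds broken (reactants):
  C≡C: 1 × 825 = 825
  C–H: 2 × 429 = 858
  H–H: 2 × 423 = 846
  Σ(broken) = 2529 kJ
Bonds formed (products):
  C–C: 1 × 338 = 338
  C–H: 6 × 429 = 2574
  Σ(formed) = 2912 kJ
ΔH = Σ(broken) − Σ(formed) = 2529 − 2912 = −383 kJ
For 2× the reaction as written: 2 × (−383) = −766 kJ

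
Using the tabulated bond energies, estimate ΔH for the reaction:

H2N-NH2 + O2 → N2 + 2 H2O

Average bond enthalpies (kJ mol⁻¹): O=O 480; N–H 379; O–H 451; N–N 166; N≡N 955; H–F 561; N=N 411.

ΔH ≈ −597 kJ

Bonds broken (reactants):
  N–H: 4 × 379 = 1516
  N–N: 1 × 166 = 166
  O=O: 1 × 480 = 480
  Σ(broken) = 2162 kJ
Bonds formed (products):
  N≡N: 1 × 955 = 955
  O–H: 4 × 451 = 1804
  Σ(formed) = 2759 kJ
ΔH = Σ(broken) − Σ(formed) = 2162 − 2759 = −597 kJ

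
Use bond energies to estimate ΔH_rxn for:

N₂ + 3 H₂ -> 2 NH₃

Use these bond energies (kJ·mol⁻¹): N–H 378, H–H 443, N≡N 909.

ΔH ≈ −30 kJ

Bonds broken (reactants):
  H–H: 3 × 443 = 1329
  N≡N: 1 × 909 = 909
  Σ(broken) = 2238 kJ
Bonds formed (products):
  N–H: 6 × 378 = 2268
  Σ(formed) = 2268 kJ
ΔH = Σ(broken) − Σ(formed) = 2238 − 2268 = −30 kJ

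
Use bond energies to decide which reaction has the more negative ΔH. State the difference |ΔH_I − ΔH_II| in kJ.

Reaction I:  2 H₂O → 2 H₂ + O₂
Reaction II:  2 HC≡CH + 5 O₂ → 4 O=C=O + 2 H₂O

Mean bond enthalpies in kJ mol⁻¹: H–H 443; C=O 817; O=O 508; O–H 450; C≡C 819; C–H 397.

Reaction I:
  Bonds broken (reactants):
    O–H: 4 × 450 = 1800
    Σ(broken) = 1800 kJ
  Bonds formed (products):
    H–H: 2 × 443 = 886
    O=O: 1 × 508 = 508
    Σ(formed) = 1394 kJ
  ΔH_I = 1800 − 1394 = +406 kJ
Reaction II:
  Bonds broken (reactants):
    C≡C: 2 × 819 = 1638
    C–H: 4 × 397 = 1588
    O=O: 5 × 508 = 2540
    Σ(broken) = 5766 kJ
  Bonds formed (products):
    C=O: 8 × 817 = 6536
    O–H: 4 × 450 = 1800
    Σ(formed) = 8336 kJ
  ΔH_II = 5766 − 8336 = −2570 kJ
ΔH_I − ΔH_II = +2976 kJ, so reaction II has the more negative ΔH; |ΔH_I − ΔH_II| = 2976 kJ.

Reaction II, by 2976 kJ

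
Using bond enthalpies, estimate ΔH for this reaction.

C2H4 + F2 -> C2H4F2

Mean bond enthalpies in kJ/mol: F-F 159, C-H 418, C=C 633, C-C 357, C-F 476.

ΔH ≈ −517 kJ

Bonds broken (reactants):
  C-H: 4 × 418 = 1672
  C=C: 1 × 633 = 633
  F-F: 1 × 159 = 159
  Σ(broken) = 2464 kJ
Bonds formed (products):
  C-C: 1 × 357 = 357
  C-F: 2 × 476 = 952
  C-H: 4 × 418 = 1672
  Σ(formed) = 2981 kJ
ΔH = Σ(broken) − Σ(formed) = 2464 − 2981 = −517 kJ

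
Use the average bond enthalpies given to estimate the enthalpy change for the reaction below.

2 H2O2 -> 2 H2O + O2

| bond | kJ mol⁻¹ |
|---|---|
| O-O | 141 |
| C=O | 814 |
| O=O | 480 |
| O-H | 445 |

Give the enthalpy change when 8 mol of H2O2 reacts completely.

ΔH = −792 kJ

Bonds broken (reactants):
  O-H: 4 × 445 = 1780
  O-O: 2 × 141 = 282
  Σ(broken) = 2062 kJ
Bonds formed (products):
  O-H: 4 × 445 = 1780
  O=O: 1 × 480 = 480
  Σ(formed) = 2260 kJ
ΔH = Σ(broken) − Σ(formed) = 2062 − 2260 = −198 kJ
For 4× the reaction as written: 4 × (−198) = −792 kJ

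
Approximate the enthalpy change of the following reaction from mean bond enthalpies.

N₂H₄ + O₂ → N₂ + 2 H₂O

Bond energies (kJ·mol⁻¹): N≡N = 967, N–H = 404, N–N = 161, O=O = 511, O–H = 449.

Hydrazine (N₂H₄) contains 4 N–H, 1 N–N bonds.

ΔH ≈ −475 kJ

Bonds broken (reactants):
  N–H: 4 × 404 = 1616
  N–N: 1 × 161 = 161
  O=O: 1 × 511 = 511
  Σ(broken) = 2288 kJ
Bonds formed (products):
  N≡N: 1 × 967 = 967
  O–H: 4 × 449 = 1796
  Σ(formed) = 2763 kJ
ΔH = Σ(broken) − Σ(formed) = 2288 − 2763 = −475 kJ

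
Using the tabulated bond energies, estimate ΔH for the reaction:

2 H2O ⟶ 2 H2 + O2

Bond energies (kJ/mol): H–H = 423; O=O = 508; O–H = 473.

ΔH ≈ +538 kJ

Bonds broken (reactants):
  O–H: 4 × 473 = 1892
  Σ(broken) = 1892 kJ
Bonds formed (products):
  H–H: 2 × 423 = 846
  O=O: 1 × 508 = 508
  Σ(formed) = 1354 kJ
ΔH = Σ(broken) − Σ(formed) = 1892 − 1354 = +538 kJ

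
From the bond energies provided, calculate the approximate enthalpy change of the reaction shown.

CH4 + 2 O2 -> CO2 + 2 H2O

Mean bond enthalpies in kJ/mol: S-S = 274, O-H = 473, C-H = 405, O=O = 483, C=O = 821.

Bonds broken (reactants):
  C-H: 4 × 405 = 1620
  O=O: 2 × 483 = 966
  Σ(broken) = 2586 kJ
Bonds formed (products):
  C=O: 2 × 821 = 1642
  O-H: 4 × 473 = 1892
  Σ(formed) = 3534 kJ
ΔH = Σ(broken) − Σ(formed) = 2586 − 3534 = −948 kJ

ΔH ≈ −948 kJ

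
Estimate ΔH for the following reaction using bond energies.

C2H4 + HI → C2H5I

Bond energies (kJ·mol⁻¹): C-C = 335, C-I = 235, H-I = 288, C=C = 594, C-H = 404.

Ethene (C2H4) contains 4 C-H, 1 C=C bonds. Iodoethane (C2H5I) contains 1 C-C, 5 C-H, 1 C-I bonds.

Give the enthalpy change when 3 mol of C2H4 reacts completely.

Bonds broken (reactants):
  C-H: 4 × 404 = 1616
  C=C: 1 × 594 = 594
  H-I: 1 × 288 = 288
  Σ(broken) = 2498 kJ
Bonds formed (products):
  C-C: 1 × 335 = 335
  C-H: 5 × 404 = 2020
  C-I: 1 × 235 = 235
  Σ(formed) = 2590 kJ
ΔH = Σ(broken) − Σ(formed) = 2498 − 2590 = −92 kJ
For 3× the reaction as written: 3 × (−92) = −276 kJ

ΔH = −276 kJ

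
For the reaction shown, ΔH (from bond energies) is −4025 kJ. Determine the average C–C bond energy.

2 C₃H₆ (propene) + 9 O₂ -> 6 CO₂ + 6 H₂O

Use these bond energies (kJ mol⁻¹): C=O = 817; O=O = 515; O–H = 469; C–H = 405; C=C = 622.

D(C–C) ≈ 334 kJ/mol

Let D be the C–C bond energy.
Σ(broken) = 2×D + 12×405 + 2×622 + 9×515 = 10739 + 2D
Σ(formed) = 12×817 + 12×469 = 15432
ΔH = Σ(broken) − Σ(formed) = (10739 + 2D) − (15432) = −4693 + 2D
Setting this equal to −4025 kJ gives 2D = 668, so D = 334 kJ/mol.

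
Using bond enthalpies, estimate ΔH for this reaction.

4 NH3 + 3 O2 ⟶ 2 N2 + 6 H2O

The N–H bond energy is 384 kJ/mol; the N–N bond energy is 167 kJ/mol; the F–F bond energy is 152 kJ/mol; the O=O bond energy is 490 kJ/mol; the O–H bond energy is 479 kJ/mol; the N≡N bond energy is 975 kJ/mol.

ΔH ≈ −1620 kJ

Bonds broken (reactants):
  N–H: 12 × 384 = 4608
  O=O: 3 × 490 = 1470
  Σ(broken) = 6078 kJ
Bonds formed (products):
  N≡N: 2 × 975 = 1950
  O–H: 12 × 479 = 5748
  Σ(formed) = 7698 kJ
ΔH = Σ(broken) − Σ(formed) = 6078 − 7698 = −1620 kJ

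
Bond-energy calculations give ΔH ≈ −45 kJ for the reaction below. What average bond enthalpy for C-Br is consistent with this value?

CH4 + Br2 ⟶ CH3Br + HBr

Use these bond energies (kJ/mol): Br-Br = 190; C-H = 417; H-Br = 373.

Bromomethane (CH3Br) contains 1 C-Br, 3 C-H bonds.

D(C-Br) ≈ 279 kJ/mol

Let D be the C-Br bond energy.
Σ(broken) = 1×190 + 4×417 = 1858
Σ(formed) = 1×D + 3×417 + 1×373 = 1624 + D
ΔH = Σ(broken) − Σ(formed) = (1858) − (1624 + D) = +234 − D
Setting this equal to −45 kJ gives D = 279 kJ/mol.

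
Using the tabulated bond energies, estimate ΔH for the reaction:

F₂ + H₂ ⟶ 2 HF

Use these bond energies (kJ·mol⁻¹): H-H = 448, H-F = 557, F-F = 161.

Bonds broken (reactants):
  F-F: 1 × 161 = 161
  H-H: 1 × 448 = 448
  Σ(broken) = 609 kJ
Bonds formed (products):
  H-F: 2 × 557 = 1114
  Σ(formed) = 1114 kJ
ΔH = Σ(broken) − Σ(formed) = 609 − 1114 = −505 kJ

ΔH ≈ −505 kJ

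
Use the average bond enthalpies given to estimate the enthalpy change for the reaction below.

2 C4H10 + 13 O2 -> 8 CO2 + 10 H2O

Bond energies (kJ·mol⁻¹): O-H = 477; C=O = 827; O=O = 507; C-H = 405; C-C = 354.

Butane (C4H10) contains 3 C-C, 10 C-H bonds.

ΔH ≈ −5957 kJ

Bonds broken (reactants):
  C-C: 6 × 354 = 2124
  C-H: 20 × 405 = 8100
  O=O: 13 × 507 = 6591
  Σ(broken) = 16815 kJ
Bonds formed (products):
  C=O: 16 × 827 = 13232
  O-H: 20 × 477 = 9540
  Σ(formed) = 22772 kJ
ΔH = Σ(broken) − Σ(formed) = 16815 − 22772 = −5957 kJ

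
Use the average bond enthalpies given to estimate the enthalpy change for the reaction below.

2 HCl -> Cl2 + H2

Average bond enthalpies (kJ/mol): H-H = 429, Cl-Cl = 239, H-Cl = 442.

ΔH ≈ +216 kJ

Bonds broken (reactants):
  H-Cl: 2 × 442 = 884
  Σ(broken) = 884 kJ
Bonds formed (products):
  Cl-Cl: 1 × 239 = 239
  H-H: 1 × 429 = 429
  Σ(formed) = 668 kJ
ΔH = Σ(broken) − Σ(formed) = 884 − 668 = +216 kJ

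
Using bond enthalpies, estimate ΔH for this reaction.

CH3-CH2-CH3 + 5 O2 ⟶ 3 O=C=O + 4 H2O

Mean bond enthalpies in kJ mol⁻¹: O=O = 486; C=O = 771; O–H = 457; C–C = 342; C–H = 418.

Bonds broken (reactants):
  C–C: 2 × 342 = 684
  C–H: 8 × 418 = 3344
  O=O: 5 × 486 = 2430
  Σ(broken) = 6458 kJ
Bonds formed (products):
  C=O: 6 × 771 = 4626
  O–H: 8 × 457 = 3656
  Σ(formed) = 8282 kJ
ΔH = Σ(broken) − Σ(formed) = 6458 − 8282 = −1824 kJ

ΔH ≈ −1824 kJ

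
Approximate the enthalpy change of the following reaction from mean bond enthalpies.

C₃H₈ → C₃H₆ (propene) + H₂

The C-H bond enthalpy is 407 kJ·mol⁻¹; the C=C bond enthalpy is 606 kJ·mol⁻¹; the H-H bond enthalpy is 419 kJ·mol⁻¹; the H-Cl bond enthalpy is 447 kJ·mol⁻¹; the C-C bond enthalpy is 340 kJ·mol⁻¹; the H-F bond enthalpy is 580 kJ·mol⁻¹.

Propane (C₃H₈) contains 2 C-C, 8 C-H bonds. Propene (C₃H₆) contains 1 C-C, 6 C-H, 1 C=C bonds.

Bonds broken (reactants):
  C-C: 2 × 340 = 680
  C-H: 8 × 407 = 3256
  Σ(broken) = 3936 kJ
Bonds formed (products):
  C-C: 1 × 340 = 340
  C-H: 6 × 407 = 2442
  C=C: 1 × 606 = 606
  H-H: 1 × 419 = 419
  Σ(formed) = 3807 kJ
ΔH = Σ(broken) − Σ(formed) = 3936 − 3807 = +129 kJ

ΔH ≈ +129 kJ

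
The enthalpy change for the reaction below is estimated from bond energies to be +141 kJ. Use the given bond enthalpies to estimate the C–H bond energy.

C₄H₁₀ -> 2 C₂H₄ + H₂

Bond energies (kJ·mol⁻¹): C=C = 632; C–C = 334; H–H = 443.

D(C–H) ≈ 423 kJ/mol

Let D be the C–H bond energy.
Σ(broken) = 3×334 + 10×D = 1002 + 10D
Σ(formed) = 8×D + 2×632 + 1×443 = 1707 + 8D
ΔH = Σ(broken) − Σ(formed) = (1002 + 10D) − (1707 + 8D) = −705 + 2D
Setting this equal to +141 kJ gives 2D = 846, so D = 423 kJ/mol.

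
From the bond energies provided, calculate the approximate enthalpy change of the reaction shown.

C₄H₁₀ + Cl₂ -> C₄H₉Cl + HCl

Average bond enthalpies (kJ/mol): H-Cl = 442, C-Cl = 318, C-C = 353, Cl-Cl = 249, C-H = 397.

ΔH ≈ −114 kJ

Bonds broken (reactants):
  C-C: 3 × 353 = 1059
  C-H: 10 × 397 = 3970
  Cl-Cl: 1 × 249 = 249
  Σ(broken) = 5278 kJ
Bonds formed (products):
  C-C: 3 × 353 = 1059
  C-Cl: 1 × 318 = 318
  C-H: 9 × 397 = 3573
  H-Cl: 1 × 442 = 442
  Σ(formed) = 5392 kJ
ΔH = Σ(broken) − Σ(formed) = 5278 − 5392 = −114 kJ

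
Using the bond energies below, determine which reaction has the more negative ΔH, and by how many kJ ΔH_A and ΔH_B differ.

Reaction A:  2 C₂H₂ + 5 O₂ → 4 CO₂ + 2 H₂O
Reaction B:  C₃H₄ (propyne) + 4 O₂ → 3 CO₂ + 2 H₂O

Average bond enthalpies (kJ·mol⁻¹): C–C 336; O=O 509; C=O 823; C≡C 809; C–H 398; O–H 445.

Reaction A:
  Bonds broken (reactants):
    C≡C: 2 × 809 = 1618
    C–H: 4 × 398 = 1592
    O=O: 5 × 509 = 2545
    Σ(broken) = 5755 kJ
  Bonds formed (products):
    C=O: 8 × 823 = 6584
    O–H: 4 × 445 = 1780
    Σ(formed) = 8364 kJ
  ΔH_A = 5755 − 8364 = −2609 kJ
Reaction B:
  Bonds broken (reactants):
    C≡C: 1 × 809 = 809
    C–C: 1 × 336 = 336
    C–H: 4 × 398 = 1592
    O=O: 4 × 509 = 2036
    Σ(broken) = 4773 kJ
  Bonds formed (products):
    C=O: 6 × 823 = 4938
    O–H: 4 × 445 = 1780
    Σ(formed) = 6718 kJ
  ΔH_B = 4773 − 6718 = −1945 kJ
ΔH_A − ΔH_B = −664 kJ, so reaction A has the more negative ΔH; |ΔH_A − ΔH_B| = 664 kJ.

Reaction A, by 664 kJ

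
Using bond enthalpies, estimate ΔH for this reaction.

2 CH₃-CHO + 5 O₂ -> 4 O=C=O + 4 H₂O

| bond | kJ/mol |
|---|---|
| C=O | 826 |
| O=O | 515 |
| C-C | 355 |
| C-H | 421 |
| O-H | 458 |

ΔH ≈ −1967 kJ

Bonds broken (reactants):
  C-C: 2 × 355 = 710
  C-H: 8 × 421 = 3368
  C=O: 2 × 826 = 1652
  O=O: 5 × 515 = 2575
  Σ(broken) = 8305 kJ
Bonds formed (products):
  C=O: 8 × 826 = 6608
  O-H: 8 × 458 = 3664
  Σ(formed) = 10272 kJ
ΔH = Σ(broken) − Σ(formed) = 8305 − 10272 = −1967 kJ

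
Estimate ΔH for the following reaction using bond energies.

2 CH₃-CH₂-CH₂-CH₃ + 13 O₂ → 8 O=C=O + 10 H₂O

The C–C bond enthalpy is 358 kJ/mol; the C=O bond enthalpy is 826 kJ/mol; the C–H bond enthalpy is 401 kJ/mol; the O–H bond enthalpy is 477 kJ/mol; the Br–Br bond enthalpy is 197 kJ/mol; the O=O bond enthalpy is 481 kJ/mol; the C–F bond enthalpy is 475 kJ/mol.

Bonds broken (reactants):
  C–C: 6 × 358 = 2148
  C–H: 20 × 401 = 8020
  O=O: 13 × 481 = 6253
  Σ(broken) = 16421 kJ
Bonds formed (products):
  C=O: 16 × 826 = 13216
  O–H: 20 × 477 = 9540
  Σ(formed) = 22756 kJ
ΔH = Σ(broken) − Σ(formed) = 16421 − 22756 = −6335 kJ

ΔH ≈ −6335 kJ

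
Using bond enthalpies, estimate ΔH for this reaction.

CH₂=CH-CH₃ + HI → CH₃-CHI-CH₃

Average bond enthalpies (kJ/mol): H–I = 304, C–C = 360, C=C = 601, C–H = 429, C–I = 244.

Bonds broken (reactants):
  C–C: 1 × 360 = 360
  C–H: 6 × 429 = 2574
  C=C: 1 × 601 = 601
  H–I: 1 × 304 = 304
  Σ(broken) = 3839 kJ
Bonds formed (products):
  C–C: 2 × 360 = 720
  C–H: 7 × 429 = 3003
  C–I: 1 × 244 = 244
  Σ(formed) = 3967 kJ
ΔH = Σ(broken) − Σ(formed) = 3839 − 3967 = −128 kJ

ΔH ≈ −128 kJ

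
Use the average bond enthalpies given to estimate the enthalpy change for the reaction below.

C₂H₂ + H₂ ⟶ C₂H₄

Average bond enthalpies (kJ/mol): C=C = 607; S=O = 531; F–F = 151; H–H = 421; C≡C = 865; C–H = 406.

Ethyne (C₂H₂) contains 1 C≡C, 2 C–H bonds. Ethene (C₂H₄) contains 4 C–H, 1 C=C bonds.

Bonds broken (reactants):
  C≡C: 1 × 865 = 865
  C–H: 2 × 406 = 812
  H–H: 1 × 421 = 421
  Σ(broken) = 2098 kJ
Bonds formed (products):
  C–H: 4 × 406 = 1624
  C=C: 1 × 607 = 607
  Σ(formed) = 2231 kJ
ΔH = Σ(broken) − Σ(formed) = 2098 − 2231 = −133 kJ

ΔH ≈ −133 kJ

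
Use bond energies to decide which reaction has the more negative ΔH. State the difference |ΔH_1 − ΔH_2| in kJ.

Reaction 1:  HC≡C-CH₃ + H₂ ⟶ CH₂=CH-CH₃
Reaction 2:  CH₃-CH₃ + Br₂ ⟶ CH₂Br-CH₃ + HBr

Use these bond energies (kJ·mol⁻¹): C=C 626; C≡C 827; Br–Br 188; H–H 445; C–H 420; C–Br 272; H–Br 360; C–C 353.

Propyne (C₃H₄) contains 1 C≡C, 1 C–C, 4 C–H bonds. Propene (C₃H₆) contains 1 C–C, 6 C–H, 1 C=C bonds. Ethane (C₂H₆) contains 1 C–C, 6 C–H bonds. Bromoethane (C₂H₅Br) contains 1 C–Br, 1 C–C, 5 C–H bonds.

Reaction 1:
  Bonds broken (reactants):
    C≡C: 1 × 827 = 827
    C–C: 1 × 353 = 353
    C–H: 4 × 420 = 1680
    H–H: 1 × 445 = 445
    Σ(broken) = 3305 kJ
  Bonds formed (products):
    C–C: 1 × 353 = 353
    C–H: 6 × 420 = 2520
    C=C: 1 × 626 = 626
    Σ(formed) = 3499 kJ
  ΔH_1 = 3305 − 3499 = −194 kJ
Reaction 2:
  Bonds broken (reactants):
    Br–Br: 1 × 188 = 188
    C–C: 1 × 353 = 353
    C–H: 6 × 420 = 2520
    Σ(broken) = 3061 kJ
  Bonds formed (products):
    C–Br: 1 × 272 = 272
    C–C: 1 × 353 = 353
    C–H: 5 × 420 = 2100
    H–Br: 1 × 360 = 360
    Σ(formed) = 3085 kJ
  ΔH_2 = 3061 − 3085 = −24 kJ
ΔH_1 − ΔH_2 = −170 kJ, so reaction 1 has the more negative ΔH; |ΔH_1 − ΔH_2| = 170 kJ.

Reaction 1, by 170 kJ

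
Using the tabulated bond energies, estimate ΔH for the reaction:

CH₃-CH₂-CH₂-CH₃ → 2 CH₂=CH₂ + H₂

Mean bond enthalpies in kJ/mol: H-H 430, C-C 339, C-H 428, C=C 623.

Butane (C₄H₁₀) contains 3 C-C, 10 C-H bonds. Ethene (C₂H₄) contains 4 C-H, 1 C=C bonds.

Bonds broken (reactants):
  C-C: 3 × 339 = 1017
  C-H: 10 × 428 = 4280
  Σ(broken) = 5297 kJ
Bonds formed (products):
  C-H: 8 × 428 = 3424
  C=C: 2 × 623 = 1246
  H-H: 1 × 430 = 430
  Σ(formed) = 5100 kJ
ΔH = Σ(broken) − Σ(formed) = 5297 − 5100 = +197 kJ

ΔH ≈ +197 kJ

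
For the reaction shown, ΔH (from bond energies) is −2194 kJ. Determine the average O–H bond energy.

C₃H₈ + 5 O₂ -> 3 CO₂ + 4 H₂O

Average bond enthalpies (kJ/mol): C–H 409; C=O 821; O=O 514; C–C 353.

D(O–H) ≈ 477 kJ/mol

Let D be the O–H bond energy.
Σ(broken) = 2×353 + 8×409 + 5×514 = 6548
Σ(formed) = 6×821 + 8×D = 4926 + 8D
ΔH = Σ(broken) − Σ(formed) = (6548) − (4926 + 8D) = +1622 − 8D
Setting this equal to −2194 kJ gives 8D = 3816, so D = 477 kJ/mol.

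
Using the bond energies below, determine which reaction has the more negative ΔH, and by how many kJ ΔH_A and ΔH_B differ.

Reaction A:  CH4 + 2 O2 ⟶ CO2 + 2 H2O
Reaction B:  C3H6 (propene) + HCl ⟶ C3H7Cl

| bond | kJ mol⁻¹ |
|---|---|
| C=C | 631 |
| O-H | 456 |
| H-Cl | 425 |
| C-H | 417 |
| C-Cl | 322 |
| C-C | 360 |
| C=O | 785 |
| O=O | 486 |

Reaction A:
  Bonds broken (reactants):
    C-H: 4 × 417 = 1668
    O=O: 2 × 486 = 972
    Σ(broken) = 2640 kJ
  Bonds formed (products):
    C=O: 2 × 785 = 1570
    O-H: 4 × 456 = 1824
    Σ(formed) = 3394 kJ
  ΔH_A = 2640 − 3394 = −754 kJ
Reaction B:
  Bonds broken (reactants):
    C-C: 1 × 360 = 360
    C-H: 6 × 417 = 2502
    C=C: 1 × 631 = 631
    H-Cl: 1 × 425 = 425
    Σ(broken) = 3918 kJ
  Bonds formed (products):
    C-C: 2 × 360 = 720
    C-Cl: 1 × 322 = 322
    C-H: 7 × 417 = 2919
    Σ(formed) = 3961 kJ
  ΔH_B = 3918 − 3961 = −43 kJ
ΔH_A − ΔH_B = −711 kJ, so reaction A has the more negative ΔH; |ΔH_A − ΔH_B| = 711 kJ.

Reaction A, by 711 kJ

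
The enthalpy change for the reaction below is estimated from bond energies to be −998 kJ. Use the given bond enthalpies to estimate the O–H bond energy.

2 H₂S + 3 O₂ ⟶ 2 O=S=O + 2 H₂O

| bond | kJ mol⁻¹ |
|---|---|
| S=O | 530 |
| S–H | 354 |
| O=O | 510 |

Let D be the O–H bond energy.
Σ(broken) = 3×510 + 4×354 = 2946
Σ(formed) = 4×D + 4×530 = 2120 + 4D
ΔH = Σ(broken) − Σ(formed) = (2946) − (2120 + 4D) = +826 − 4D
Setting this equal to −998 kJ gives 4D = 1824, so D = 456 kJ/mol.

D(O–H) ≈ 456 kJ/mol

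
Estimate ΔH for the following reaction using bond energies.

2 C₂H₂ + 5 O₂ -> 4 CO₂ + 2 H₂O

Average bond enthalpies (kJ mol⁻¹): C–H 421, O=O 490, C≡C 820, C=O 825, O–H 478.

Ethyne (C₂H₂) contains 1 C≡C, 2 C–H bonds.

ΔH ≈ −2738 kJ

Bonds broken (reactants):
  C≡C: 2 × 820 = 1640
  C–H: 4 × 421 = 1684
  O=O: 5 × 490 = 2450
  Σ(broken) = 5774 kJ
Bonds formed (products):
  C=O: 8 × 825 = 6600
  O–H: 4 × 478 = 1912
  Σ(formed) = 8512 kJ
ΔH = Σ(broken) − Σ(formed) = 5774 − 8512 = −2738 kJ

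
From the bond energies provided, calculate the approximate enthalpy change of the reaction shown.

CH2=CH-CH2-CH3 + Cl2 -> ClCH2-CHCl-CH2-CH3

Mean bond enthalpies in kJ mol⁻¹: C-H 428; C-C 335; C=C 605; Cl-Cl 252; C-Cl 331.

ΔH ≈ −140 kJ

Bonds broken (reactants):
  C-C: 2 × 335 = 670
  C-H: 8 × 428 = 3424
  C=C: 1 × 605 = 605
  Cl-Cl: 1 × 252 = 252
  Σ(broken) = 4951 kJ
Bonds formed (products):
  C-C: 3 × 335 = 1005
  C-Cl: 2 × 331 = 662
  C-H: 8 × 428 = 3424
  Σ(formed) = 5091 kJ
ΔH = Σ(broken) − Σ(formed) = 4951 − 5091 = −140 kJ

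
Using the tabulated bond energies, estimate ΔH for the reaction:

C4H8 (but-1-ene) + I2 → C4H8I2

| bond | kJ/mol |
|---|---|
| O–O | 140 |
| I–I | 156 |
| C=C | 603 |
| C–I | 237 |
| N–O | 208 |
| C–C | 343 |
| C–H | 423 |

ΔH ≈ −58 kJ

Bonds broken (reactants):
  C–C: 2 × 343 = 686
  C–H: 8 × 423 = 3384
  C=C: 1 × 603 = 603
  I–I: 1 × 156 = 156
  Σ(broken) = 4829 kJ
Bonds formed (products):
  C–C: 3 × 343 = 1029
  C–H: 8 × 423 = 3384
  C–I: 2 × 237 = 474
  Σ(formed) = 4887 kJ
ΔH = Σ(broken) − Σ(formed) = 4829 − 4887 = −58 kJ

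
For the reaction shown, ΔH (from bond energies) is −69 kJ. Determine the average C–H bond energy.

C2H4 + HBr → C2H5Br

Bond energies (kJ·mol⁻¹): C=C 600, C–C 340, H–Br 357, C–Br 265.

Let D be the C–H bond energy.
Σ(broken) = 4×D + 1×600 + 1×357 = 957 + 4D
Σ(formed) = 1×265 + 1×340 + 5×D = 605 + 5D
ΔH = Σ(broken) − Σ(formed) = (957 + 4D) − (605 + 5D) = +352 − D
Setting this equal to −69 kJ gives D = 421 kJ/mol.

D(C–H) ≈ 421 kJ/mol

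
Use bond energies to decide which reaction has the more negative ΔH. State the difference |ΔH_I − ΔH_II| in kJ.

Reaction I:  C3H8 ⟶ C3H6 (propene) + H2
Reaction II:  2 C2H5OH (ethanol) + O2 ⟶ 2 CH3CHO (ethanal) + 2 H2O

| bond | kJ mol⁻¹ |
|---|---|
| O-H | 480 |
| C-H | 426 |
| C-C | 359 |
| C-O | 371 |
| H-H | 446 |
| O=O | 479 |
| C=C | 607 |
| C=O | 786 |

Reaction II, by 617 kJ

Reaction I:
  Bonds broken (reactants):
    C-C: 2 × 359 = 718
    C-H: 8 × 426 = 3408
    Σ(broken) = 4126 kJ
  Bonds formed (products):
    C-C: 1 × 359 = 359
    C-H: 6 × 426 = 2556
    C=C: 1 × 607 = 607
    H-H: 1 × 446 = 446
    Σ(formed) = 3968 kJ
  ΔH_I = 4126 − 3968 = +158 kJ
Reaction II:
  Bonds broken (reactants):
    C-C: 2 × 359 = 718
    C-H: 10 × 426 = 4260
    C-O: 2 × 371 = 742
    O-H: 2 × 480 = 960
    O=O: 1 × 479 = 479
    Σ(broken) = 7159 kJ
  Bonds formed (products):
    C-C: 2 × 359 = 718
    C-H: 8 × 426 = 3408
    C=O: 2 × 786 = 1572
    O-H: 4 × 480 = 1920
    Σ(formed) = 7618 kJ
  ΔH_II = 7159 − 7618 = −459 kJ
ΔH_I − ΔH_II = +617 kJ, so reaction II has the more negative ΔH; |ΔH_I − ΔH_II| = 617 kJ.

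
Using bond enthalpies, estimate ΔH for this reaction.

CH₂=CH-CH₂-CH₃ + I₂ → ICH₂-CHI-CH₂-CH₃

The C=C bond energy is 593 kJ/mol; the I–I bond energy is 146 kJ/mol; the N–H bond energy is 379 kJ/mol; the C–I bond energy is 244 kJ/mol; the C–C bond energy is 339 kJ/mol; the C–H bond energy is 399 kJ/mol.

ΔH ≈ −88 kJ

Bonds broken (reactants):
  C–C: 2 × 339 = 678
  C–H: 8 × 399 = 3192
  C=C: 1 × 593 = 593
  I–I: 1 × 146 = 146
  Σ(broken) = 4609 kJ
Bonds formed (products):
  C–C: 3 × 339 = 1017
  C–H: 8 × 399 = 3192
  C–I: 2 × 244 = 488
  Σ(formed) = 4697 kJ
ΔH = Σ(broken) − Σ(formed) = 4609 − 4697 = −88 kJ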